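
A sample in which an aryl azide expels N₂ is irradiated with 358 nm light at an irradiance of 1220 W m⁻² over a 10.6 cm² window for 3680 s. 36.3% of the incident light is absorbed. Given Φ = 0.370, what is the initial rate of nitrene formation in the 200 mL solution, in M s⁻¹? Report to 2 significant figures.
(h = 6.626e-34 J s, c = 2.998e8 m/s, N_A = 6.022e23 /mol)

2.6e-6 M s⁻¹

Photon energy at 358 nm: hc/λ = (6.626e-34)(2.998e8)/(358e-9) = 5.549e-19 J.
Energy delivered: (1220 W m⁻²)(10.6e-4 m²)(3680 s) = 4759 J.
Photons incident: 4759 / 5.549e-19 = 8.576e21, i.e. 8.576e21/6.022e23 = 0.01424 mol.
Photons absorbed: 0.363 × 0.01424 = 0.005169 mol.
Product formed: 0.370 × 0.005169 = 0.001913 mol.
Rate: 0.001913 mol / (3680 s × 0.2 L) = 2.6e-6 M s⁻¹.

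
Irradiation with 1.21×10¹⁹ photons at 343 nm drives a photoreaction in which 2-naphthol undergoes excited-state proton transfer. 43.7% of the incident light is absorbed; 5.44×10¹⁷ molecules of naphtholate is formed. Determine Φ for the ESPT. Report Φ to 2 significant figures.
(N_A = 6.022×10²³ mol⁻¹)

Product: 5.44×10¹⁷ / 6.022×10²³ = 9.034×10⁻⁷ mol.
Moles of photons: 1.21×10¹⁹ / 6.022×10²³ = 2.009×10⁻⁵ mol.
Photons absorbed: 0.437 × 2.009×10⁻⁵ = 8.779×10⁻⁶ mol.
Φ = 9.034×10⁻⁷ mol / 8.779×10⁻⁶ mol photons = 0.10.

Φ = 0.10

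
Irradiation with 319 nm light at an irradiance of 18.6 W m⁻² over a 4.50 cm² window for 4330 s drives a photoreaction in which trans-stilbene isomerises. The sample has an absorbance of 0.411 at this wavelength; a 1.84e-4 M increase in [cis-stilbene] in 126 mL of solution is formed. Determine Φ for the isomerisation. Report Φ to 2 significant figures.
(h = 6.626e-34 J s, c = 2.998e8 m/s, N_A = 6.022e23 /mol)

Φ = 0.39

Product: (1.84e-4 M)(0.126 L) = 2.318e-5 mol.
Photon energy at 319 nm: hc/λ = (6.626e-34)(2.998e8)/(319e-9) = 6.227e-19 J.
Energy delivered: (18.6 W m⁻²)(4.50e-4 m²)(4330 s) = 36.24 J.
Photons incident: 36.24 / 6.227e-19 = 5.820e19, i.e. 5.820e19/6.022e23 = 9.665e-5 mol.
Fraction absorbed: 1 − 10^(−0.411) = 0.6118.
Photons absorbed: 0.6118 × 9.665e-5 = 5.913e-5 mol.
Φ = 2.318e-5 mol / 5.913e-5 mol photons = 0.39.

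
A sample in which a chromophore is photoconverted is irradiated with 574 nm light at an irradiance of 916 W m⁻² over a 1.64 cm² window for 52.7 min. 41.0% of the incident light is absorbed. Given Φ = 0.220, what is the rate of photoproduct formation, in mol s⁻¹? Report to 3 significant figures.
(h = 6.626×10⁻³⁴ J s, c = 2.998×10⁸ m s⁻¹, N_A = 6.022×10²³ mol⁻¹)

Photon energy at 574 nm: hc/λ = (6.626×10⁻³⁴)(2.998×10⁸)/(574×10⁻⁹) = 3.461×10⁻¹⁹ J.
Energy delivered: (916 W m⁻²)(1.64×10⁻⁴ m²)(3162 s) = 475.0 J.
Photons incident: 475.0 / 3.461×10⁻¹⁹ = 1.372×10²¹, i.e. 1.372×10²¹/6.022×10²³ = 0.002278 mol.
Photons absorbed: 0.410 × 0.002278 = 9.340×10⁻⁴ mol.
Product formed: 0.220 × 9.340×10⁻⁴ = 2.055×10⁻⁴ mol.
Rate: 2.055×10⁻⁴ / 3162 s = 6.50×10⁻⁸ mol s⁻¹.

6.50×10⁻⁸ mol s⁻¹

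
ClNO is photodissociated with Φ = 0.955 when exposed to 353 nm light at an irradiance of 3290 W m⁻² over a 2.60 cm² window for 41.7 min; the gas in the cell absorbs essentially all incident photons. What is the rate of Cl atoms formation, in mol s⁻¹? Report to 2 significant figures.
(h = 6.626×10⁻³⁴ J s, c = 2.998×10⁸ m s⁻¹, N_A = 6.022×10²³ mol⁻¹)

Photon energy at 353 nm: hc/λ = (6.626×10⁻³⁴)(2.998×10⁸)/(353×10⁻⁹) = 5.627×10⁻¹⁹ J.
Energy delivered: (3290 W m⁻²)(2.60×10⁻⁴ m²)(2502 s) = 2140 J.
Photons incident: 2140 / 5.627×10⁻¹⁹ = 3.803×10²¹, i.e. 3.803×10²¹/6.022×10²³ = 0.006315 mol.
Product formed: 0.955 × 0.006315 = 0.006031 mol.
Rate: 0.006031 / 2502 s = 2.4×10⁻⁶ mol s⁻¹.

2.4×10⁻⁶ mol s⁻¹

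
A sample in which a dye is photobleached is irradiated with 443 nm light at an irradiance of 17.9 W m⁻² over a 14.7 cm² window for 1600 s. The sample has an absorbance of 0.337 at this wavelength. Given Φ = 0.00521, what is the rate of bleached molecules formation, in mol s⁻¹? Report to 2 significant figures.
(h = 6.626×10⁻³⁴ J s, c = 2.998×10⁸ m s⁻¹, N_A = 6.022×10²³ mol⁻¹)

2.7×10⁻¹⁰ mol s⁻¹

Photon energy at 443 nm: hc/λ = (6.626×10⁻³⁴)(2.998×10⁸)/(443×10⁻⁹) = 4.484×10⁻¹⁹ J.
Energy delivered: (17.9 W m⁻²)(14.7×10⁻⁴ m²)(1600 s) = 42.10 J.
Photons incident: 42.10 / 4.484×10⁻¹⁹ = 9.389×10¹⁹, i.e. 9.389×10¹⁹/6.022×10²³ = 1.559×10⁻⁴ mol.
Fraction absorbed: 1 − 10^(−0.337) = 0.5397.
Photons absorbed: 0.5397 × 1.559×10⁻⁴ = 8.414×10⁻⁵ mol.
Product formed: 0.00521 × 8.414×10⁻⁵ = 4.384×10⁻⁷ mol.
Rate: 4.384×10⁻⁷ / 1600 s = 2.7×10⁻¹⁰ mol s⁻¹.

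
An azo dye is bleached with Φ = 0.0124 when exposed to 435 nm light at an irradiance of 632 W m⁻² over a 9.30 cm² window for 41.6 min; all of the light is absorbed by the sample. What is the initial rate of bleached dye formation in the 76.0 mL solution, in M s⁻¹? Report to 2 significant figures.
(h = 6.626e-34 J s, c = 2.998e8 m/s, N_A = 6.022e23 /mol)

Photon energy at 435 nm: hc/λ = (6.626e-34)(2.998e8)/(435e-9) = 4.567e-19 J.
Energy delivered: (632 W m⁻²)(9.30e-4 m²)(2496 s) = 1467 J.
Photons incident: 1467 / 4.567e-19 = 3.212e21, i.e. 3.212e21/6.022e23 = 0.005334 mol.
Product formed: 0.0124 × 0.005334 = 6.614e-5 mol.
Rate: 6.614e-5 mol / (2496 s × 0.076 L) = 3.5e-7 M s⁻¹.

3.5e-7 M s⁻¹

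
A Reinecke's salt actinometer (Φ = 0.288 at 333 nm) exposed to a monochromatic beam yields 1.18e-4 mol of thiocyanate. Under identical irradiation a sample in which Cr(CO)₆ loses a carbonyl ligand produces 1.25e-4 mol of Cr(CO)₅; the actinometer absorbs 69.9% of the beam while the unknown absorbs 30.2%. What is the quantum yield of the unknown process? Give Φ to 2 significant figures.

Photons absorbed by the actinometer: 1.18e-4 / 0.288 = 4.097e-4 mol.
Incident flux: 4.097e-4 / 0.699 = 5.861e-4 einstein.
Absorbed by unknown: 0.302 × 5.861e-4 = 1.770e-4 mol.
Φ(unknown) = 1.25e-4 / 1.770e-4 = 0.71.

Φ = 0.71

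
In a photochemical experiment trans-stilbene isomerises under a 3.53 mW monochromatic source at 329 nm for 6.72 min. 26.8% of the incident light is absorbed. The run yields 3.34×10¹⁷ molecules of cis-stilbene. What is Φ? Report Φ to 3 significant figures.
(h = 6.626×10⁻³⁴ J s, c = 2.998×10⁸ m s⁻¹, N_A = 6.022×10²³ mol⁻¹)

Product: 3.34×10¹⁷ / 6.022×10²³ = 5.546×10⁻⁷ mol.
Photon energy at 329 nm: hc/λ = (6.626×10⁻³⁴)(2.998×10⁸)/(329×10⁻⁹) = 6.038×10⁻¹⁹ J.
Energy delivered: (3.53 mW)(403.2 s) = 1.423 J.
Photons incident: 1.423 / 6.038×10⁻¹⁹ = 2.357×10¹⁸, i.e. 2.357×10¹⁸/6.022×10²³ = 3.914×10⁻⁶ mol.
Photons absorbed: 0.268 × 3.914×10⁻⁶ = 1.049×10⁻⁶ mol.
Φ = 5.546×10⁻⁷ mol / 1.049×10⁻⁶ mol photons = 0.529.

Φ = 0.529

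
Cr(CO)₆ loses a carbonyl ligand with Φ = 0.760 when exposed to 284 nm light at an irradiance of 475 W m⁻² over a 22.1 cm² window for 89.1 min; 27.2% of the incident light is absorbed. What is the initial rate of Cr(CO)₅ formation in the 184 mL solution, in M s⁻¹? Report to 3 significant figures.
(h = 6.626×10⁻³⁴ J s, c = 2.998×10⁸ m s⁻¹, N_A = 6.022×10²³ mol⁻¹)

2.80×10⁻⁶ M s⁻¹

Photon energy at 284 nm: hc/λ = (6.626×10⁻³⁴)(2.998×10⁸)/(284×10⁻⁹) = 6.995×10⁻¹⁹ J.
Energy delivered: (475 W m⁻²)(22.1×10⁻⁴ m²)(5346 s) = 5612 J.
Photons incident: 5612 / 6.995×10⁻¹⁹ = 8.023×10²¹, i.e. 8.023×10²¹/6.022×10²³ = 0.01332 mol.
Photons absorbed: 0.272 × 0.01332 = 0.003623 mol.
Product formed: 0.760 × 0.003623 = 0.002753 mol.
Rate: 0.002753 mol / (5346 s × 0.184 L) = 2.80×10⁻⁶ M s⁻¹.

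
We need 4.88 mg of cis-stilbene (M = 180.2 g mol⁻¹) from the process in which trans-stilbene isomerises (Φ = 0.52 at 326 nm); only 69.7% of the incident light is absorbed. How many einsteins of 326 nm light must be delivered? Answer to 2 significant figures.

7.5×10⁻⁵ einstein

Product: 4.88 mg / 180.2 g mol⁻¹ = 2.708×10⁻⁵ mol.
Photons that must be absorbed: 2.708×10⁻⁵ / 0.52 = 5.208×10⁻⁵ mol.
Incident photons needed: 5.208×10⁻⁵ / 0.697 = 7.472×10⁻⁵ mol.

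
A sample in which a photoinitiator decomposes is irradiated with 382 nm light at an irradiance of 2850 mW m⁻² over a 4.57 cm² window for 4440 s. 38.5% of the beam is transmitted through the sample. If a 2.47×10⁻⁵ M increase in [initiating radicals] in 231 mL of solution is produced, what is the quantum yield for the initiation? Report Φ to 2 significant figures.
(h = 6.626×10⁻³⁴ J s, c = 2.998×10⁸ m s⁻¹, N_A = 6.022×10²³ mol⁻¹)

Product: (2.47×10⁻⁵ M)(0.231 L) = 5.706×10⁻⁶ mol.
Photon energy at 382 nm: hc/λ = (6.626×10⁻³⁴)(2.998×10⁸)/(382×10⁻⁹) = 5.200×10⁻¹⁹ J.
Energy delivered: (2850 mW m⁻²)(4.57×10⁻⁴ m²)(4440 s) = 5.783 J.
Photons incident: 5.783 / 5.200×10⁻¹⁹ = 1.112×10¹⁹, i.e. 1.112×10¹⁹/6.022×10²³ = 1.847×10⁻⁵ mol.
Fraction absorbed: 1 − 38.5/100 = 0.6150.
Photons absorbed: 0.6150 × 1.847×10⁻⁵ = 1.136×10⁻⁵ mol.
Φ = 5.706×10⁻⁶ mol / 1.136×10⁻⁵ mol photons = 0.50.

Φ = 0.50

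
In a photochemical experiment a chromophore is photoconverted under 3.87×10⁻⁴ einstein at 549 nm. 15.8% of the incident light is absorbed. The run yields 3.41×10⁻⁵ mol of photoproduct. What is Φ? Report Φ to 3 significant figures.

Photons absorbed: 0.158 × 3.87×10⁻⁴ = 6.115×10⁻⁵ mol.
Φ = 3.41×10⁻⁵ mol / 6.115×10⁻⁵ mol photons = 0.558.

Φ = 0.558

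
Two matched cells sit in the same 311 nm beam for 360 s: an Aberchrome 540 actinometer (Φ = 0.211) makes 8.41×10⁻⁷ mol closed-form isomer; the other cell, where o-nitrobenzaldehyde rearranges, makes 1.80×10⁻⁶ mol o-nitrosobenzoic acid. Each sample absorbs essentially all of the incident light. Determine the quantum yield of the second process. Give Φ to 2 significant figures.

Photons absorbed by the actinometer: 8.41×10⁻⁷ / 0.211 = 3.986×10⁻⁶ mol.
Φ(unknown) = 1.80×10⁻⁶ / 3.986×10⁻⁶ = 0.45.

Φ = 0.45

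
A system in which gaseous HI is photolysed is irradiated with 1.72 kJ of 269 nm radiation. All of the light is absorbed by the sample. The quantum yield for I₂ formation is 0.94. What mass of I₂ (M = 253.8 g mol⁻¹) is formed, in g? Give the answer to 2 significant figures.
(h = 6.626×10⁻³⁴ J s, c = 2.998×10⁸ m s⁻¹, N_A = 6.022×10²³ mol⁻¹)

0.92 g

Photon energy at 269 nm: hc/λ = (6.626×10⁻³⁴)(2.998×10⁸)/(269×10⁻⁹) = 7.385×10⁻¹⁹ J.
Incident energy: 1.72 kJ = 1720 J.
Photons incident: 1720 / 7.385×10⁻¹⁹ = 2.329×10²¹, i.e. 2.329×10²¹/6.022×10²³ = 0.003867 mol.
Product: Φ × n_abs = 0.94 × 0.003867 = 0.003635 mol.
Mass: 0.003635 × 253.8 = 0.9226 g = 0.92 g.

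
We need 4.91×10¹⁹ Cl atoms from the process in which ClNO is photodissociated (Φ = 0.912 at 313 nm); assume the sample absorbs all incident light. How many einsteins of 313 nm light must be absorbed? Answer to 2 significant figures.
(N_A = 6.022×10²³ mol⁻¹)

Product: 4.91×10¹⁹ / 6.022×10²³ = 8.153×10⁻⁵ mol.
Photons that must be absorbed: 8.153×10⁻⁵ / 0.912 = 8.940×10⁻⁵ mol.

8.9×10⁻⁵ einstein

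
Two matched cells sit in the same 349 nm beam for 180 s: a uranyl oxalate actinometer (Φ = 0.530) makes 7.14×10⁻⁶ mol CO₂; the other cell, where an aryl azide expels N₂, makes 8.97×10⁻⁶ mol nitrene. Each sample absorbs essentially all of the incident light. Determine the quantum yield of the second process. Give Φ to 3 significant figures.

Photons absorbed by the actinometer: 7.14×10⁻⁶ / 0.530 = 1.347×10⁻⁵ mol.
Φ(unknown) = 8.97×10⁻⁶ / 1.347×10⁻⁵ = 0.666.

Φ = 0.666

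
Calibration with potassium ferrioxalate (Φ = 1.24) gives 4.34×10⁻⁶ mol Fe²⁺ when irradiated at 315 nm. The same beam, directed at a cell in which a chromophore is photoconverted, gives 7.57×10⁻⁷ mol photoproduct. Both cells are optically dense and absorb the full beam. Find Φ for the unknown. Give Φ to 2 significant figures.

Photons absorbed by the actinometer: 4.34×10⁻⁶ / 1.24 = 3.500×10⁻⁶ mol.
Φ(unknown) = 7.57×10⁻⁷ / 3.500×10⁻⁶ = 0.22.

Φ = 0.22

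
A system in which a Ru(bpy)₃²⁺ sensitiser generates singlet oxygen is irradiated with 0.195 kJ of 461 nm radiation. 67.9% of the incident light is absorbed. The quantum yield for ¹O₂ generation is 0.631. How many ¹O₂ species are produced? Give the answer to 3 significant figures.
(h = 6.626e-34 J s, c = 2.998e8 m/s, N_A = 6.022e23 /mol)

Photon energy at 461 nm: hc/λ = (6.626e-34)(2.998e8)/(461e-9) = 4.309e-19 J.
Incident energy: 0.195 kJ = 195 J.
Photons incident: 195 / 4.309e-19 = 4.525e20, i.e. 4.525e20/6.022e23 = 7.514e-4 mol.
Photons absorbed: 0.679 × 7.514e-4 = 5.102e-4 mol.
Product: Φ × n_abs = 0.631 × 5.102e-4 = 3.219e-4 mol.
As a count: 3.219e-4 × 6.022e23 = 1.94e20.

1.94e20 species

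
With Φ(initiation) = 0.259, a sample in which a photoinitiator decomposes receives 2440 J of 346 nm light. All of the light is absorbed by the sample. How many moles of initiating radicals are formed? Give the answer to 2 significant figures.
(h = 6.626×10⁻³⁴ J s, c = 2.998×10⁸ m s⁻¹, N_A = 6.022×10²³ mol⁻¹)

Photon energy at 346 nm: hc/λ = (6.626×10⁻³⁴)(2.998×10⁸)/(346×10⁻⁹) = 5.741×10⁻¹⁹ J.
Photons incident: 2440 / 5.741×10⁻¹⁹ = 4.250×10²¹, i.e. 4.250×10²¹/6.022×10²³ = 0.007057 mol.
Product: Φ × n_abs = 0.259 × 0.007057 = 0.001828 mol.

0.0018 mol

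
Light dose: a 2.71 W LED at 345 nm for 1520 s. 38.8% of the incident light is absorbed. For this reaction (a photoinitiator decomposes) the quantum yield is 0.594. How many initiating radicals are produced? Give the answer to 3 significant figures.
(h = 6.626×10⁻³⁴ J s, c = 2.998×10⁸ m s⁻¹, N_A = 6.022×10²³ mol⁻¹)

Photon energy at 345 nm: hc/λ = (6.626×10⁻³⁴)(2.998×10⁸)/(345×10⁻⁹) = 5.758×10⁻¹⁹ J.
Energy delivered: (2.71 W)(1520 s) = 4119 J.
Photons incident: 4119 / 5.758×10⁻¹⁹ = 7.154×10²¹, i.e. 7.154×10²¹/6.022×10²³ = 0.01188 mol.
Photons absorbed: 0.388 × 0.01188 = 0.004609 mol.
Product: Φ × n_abs = 0.594 × 0.004609 = 0.002738 mol.
As a count: 0.002738 × 6.022×10²³ = 1.65×10²¹.

1.65×10²¹ initiating radicals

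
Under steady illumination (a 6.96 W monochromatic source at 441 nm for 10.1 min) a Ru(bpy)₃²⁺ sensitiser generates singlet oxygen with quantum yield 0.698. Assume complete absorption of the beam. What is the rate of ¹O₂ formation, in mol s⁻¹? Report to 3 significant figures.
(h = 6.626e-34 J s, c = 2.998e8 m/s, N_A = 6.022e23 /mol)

1.79e-5 mol s⁻¹

Photon energy at 441 nm: hc/λ = (6.626e-34)(2.998e8)/(441e-9) = 4.504e-19 J.
Energy delivered: (6.96 W)(606 s) = 4218 J.
Photons incident: 4218 / 4.504e-19 = 9.365e21, i.e. 9.365e21/6.022e23 = 0.01555 mol.
Product formed: 0.698 × 0.01555 = 0.01085 mol.
Rate: 0.01085 / 606 s = 1.79e-5 mol s⁻¹.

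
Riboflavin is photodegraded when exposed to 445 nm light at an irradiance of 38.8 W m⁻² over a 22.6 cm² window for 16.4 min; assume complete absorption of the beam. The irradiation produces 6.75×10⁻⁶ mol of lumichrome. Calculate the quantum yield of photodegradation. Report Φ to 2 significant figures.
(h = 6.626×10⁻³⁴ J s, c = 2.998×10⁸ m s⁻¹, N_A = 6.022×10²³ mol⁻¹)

Photon energy at 445 nm: hc/λ = (6.626×10⁻³⁴)(2.998×10⁸)/(445×10⁻⁹) = 4.464×10⁻¹⁹ J.
Energy delivered: (38.8 W m⁻²)(22.6×10⁻⁴ m²)(984 s) = 86.28 J.
Photons incident: 86.28 / 4.464×10⁻¹⁹ = 1.933×10²⁰, i.e. 1.933×10²⁰/6.022×10²³ = 3.210×10⁻⁴ mol.
Φ = 6.75×10⁻⁶ mol / 3.210×10⁻⁴ mol photons = 0.021.

Φ = 0.021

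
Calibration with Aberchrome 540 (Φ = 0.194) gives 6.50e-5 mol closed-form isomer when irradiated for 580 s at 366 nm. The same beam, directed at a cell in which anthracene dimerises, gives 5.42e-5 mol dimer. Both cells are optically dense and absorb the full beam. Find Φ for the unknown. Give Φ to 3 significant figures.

Photons absorbed by the actinometer: 6.50e-5 / 0.194 = 3.351e-4 mol.
Φ(unknown) = 5.42e-5 / 3.351e-4 = 0.162.

Φ = 0.162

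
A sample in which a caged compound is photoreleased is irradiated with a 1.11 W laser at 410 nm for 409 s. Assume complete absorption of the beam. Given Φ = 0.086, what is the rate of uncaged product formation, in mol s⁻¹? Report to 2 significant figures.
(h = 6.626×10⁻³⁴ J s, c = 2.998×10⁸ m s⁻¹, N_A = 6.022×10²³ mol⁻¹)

Photon energy at 410 nm: hc/λ = (6.626×10⁻³⁴)(2.998×10⁸)/(410×10⁻⁹) = 4.845×10⁻¹⁹ J.
Energy delivered: (1.11 W)(409 s) = 454.0 J.
Photons incident: 454.0 / 4.845×10⁻¹⁹ = 9.370×10²⁰, i.e. 9.370×10²⁰/6.022×10²³ = 0.001556 mol.
Product formed: 0.086 × 0.001556 = 1.338×10⁻⁴ mol.
Rate: 1.338×10⁻⁴ / 409 s = 3.3×10⁻⁷ mol s⁻¹.

3.3×10⁻⁷ mol s⁻¹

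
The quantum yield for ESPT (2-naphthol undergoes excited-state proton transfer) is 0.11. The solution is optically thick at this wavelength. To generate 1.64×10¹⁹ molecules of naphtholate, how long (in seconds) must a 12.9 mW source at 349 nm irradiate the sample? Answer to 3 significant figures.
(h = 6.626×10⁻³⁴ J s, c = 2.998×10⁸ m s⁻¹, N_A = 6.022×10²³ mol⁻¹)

Product: 1.64×10¹⁹ / 6.022×10²³ = 2.723×10⁻⁵ mol.
Photons that must be absorbed: 2.723×10⁻⁵ / 0.11 = 2.475×10⁻⁴ mol.
Photon energy: hc/λ = 5.692×10⁻¹⁹ J; per mole, 3.428×10⁵ J mol⁻¹.
Energy required: 2.475×10⁻⁴ × 3.428×10⁵ = 84.84 J.
Time: 84.84 J / 0.0129 W = 6580 s.

t ≈ 6580 s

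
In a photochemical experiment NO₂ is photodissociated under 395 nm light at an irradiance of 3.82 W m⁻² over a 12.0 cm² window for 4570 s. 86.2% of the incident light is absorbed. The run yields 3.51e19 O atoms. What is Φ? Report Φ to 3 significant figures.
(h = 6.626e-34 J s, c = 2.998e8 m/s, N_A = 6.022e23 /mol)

Product: 3.51e19 / 6.022e23 = 5.829e-5 mol.
Photon energy at 395 nm: hc/λ = (6.626e-34)(2.998e8)/(395e-9) = 5.029e-19 J.
Energy delivered: (3.82 W m⁻²)(12.0e-4 m²)(4570 s) = 20.95 J.
Photons incident: 20.95 / 5.029e-19 = 4.166e19, i.e. 4.166e19/6.022e23 = 6.918e-5 mol.
Photons absorbed: 0.862 × 6.918e-5 = 5.963e-5 mol.
Φ = 5.829e-5 mol / 5.963e-5 mol photons = 0.978.

Φ = 0.978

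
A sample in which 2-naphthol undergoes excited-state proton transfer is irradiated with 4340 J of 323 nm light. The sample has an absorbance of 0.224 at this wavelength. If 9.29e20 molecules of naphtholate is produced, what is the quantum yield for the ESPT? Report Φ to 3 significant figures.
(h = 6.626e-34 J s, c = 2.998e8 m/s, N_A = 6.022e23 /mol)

Φ = 0.327

Product: 9.29e20 / 6.022e23 = 0.001543 mol.
Photon energy at 323 nm: hc/λ = (6.626e-34)(2.998e8)/(323e-9) = 6.150e-19 J.
Photons incident: 4340 / 6.150e-19 = 7.057e21, i.e. 7.057e21/6.022e23 = 0.01172 mol.
Fraction absorbed: 1 − 10^(−0.224) = 0.4030.
Photons absorbed: 0.4030 × 0.01172 = 0.004723 mol.
Φ = 0.001543 mol / 0.004723 mol photons = 0.327.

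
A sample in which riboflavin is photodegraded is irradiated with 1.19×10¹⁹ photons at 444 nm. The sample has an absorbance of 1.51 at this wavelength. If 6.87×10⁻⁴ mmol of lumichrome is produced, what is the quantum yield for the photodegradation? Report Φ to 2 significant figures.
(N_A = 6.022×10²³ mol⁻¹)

Product: 6.87×10⁻⁴ mmol = 6.87×10⁻⁷ mol.
Moles of photons: 1.19×10¹⁹ / 6.022×10²³ = 1.976×10⁻⁵ mol.
Fraction absorbed: 1 − 10^(−1.51) = 0.9691.
Photons absorbed: 0.9691 × 1.976×10⁻⁵ = 1.915×10⁻⁵ mol.
Φ = 6.87×10⁻⁷ mol / 1.915×10⁻⁵ mol photons = 0.036.

Φ = 0.036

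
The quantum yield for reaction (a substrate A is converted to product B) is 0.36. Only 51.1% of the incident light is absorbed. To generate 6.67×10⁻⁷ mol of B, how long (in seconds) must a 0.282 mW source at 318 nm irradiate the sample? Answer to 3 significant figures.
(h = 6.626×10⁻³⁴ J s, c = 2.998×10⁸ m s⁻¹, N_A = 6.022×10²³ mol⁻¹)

t ≈ 4840 s

Photons that must be absorbed: 6.67×10⁻⁷ / 0.36 = 1.853×10⁻⁶ mol.
Incident photons needed: 1.853×10⁻⁶ / 0.511 = 3.626×10⁻⁶ mol.
Photon energy: hc/λ = 6.247×10⁻¹⁹ J; per mole, 3.762×10⁵ J mol⁻¹.
Energy required: 3.626×10⁻⁶ × 3.762×10⁵ = 1.364 J.
Time: 1.364 J / 0.000282 W = 4840 s.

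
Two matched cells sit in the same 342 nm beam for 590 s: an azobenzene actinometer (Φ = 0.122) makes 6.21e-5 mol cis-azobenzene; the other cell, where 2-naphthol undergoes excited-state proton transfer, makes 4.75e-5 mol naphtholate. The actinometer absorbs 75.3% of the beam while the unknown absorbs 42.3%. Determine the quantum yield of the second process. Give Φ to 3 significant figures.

Φ = 0.166

Photons absorbed by the actinometer: 6.21e-5 / 0.122 = 5.090e-4 mol.
Incident flux: 5.090e-4 / 0.753 = 6.760e-4 einstein.
Absorbed by unknown: 0.423 × 6.760e-4 = 2.859e-4 mol.
Φ(unknown) = 4.75e-5 / 2.859e-4 = 0.166.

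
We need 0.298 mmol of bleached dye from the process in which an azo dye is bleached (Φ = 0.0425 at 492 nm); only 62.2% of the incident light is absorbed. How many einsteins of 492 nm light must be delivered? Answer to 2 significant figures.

0.011 einstein

Product: 0.298 mmol = 2.98e-4 mol.
Photons that must be absorbed: 2.98e-4 / 0.0425 = 0.007012 mol.
Incident photons needed: 0.007012 / 0.622 = 0.01127 mol.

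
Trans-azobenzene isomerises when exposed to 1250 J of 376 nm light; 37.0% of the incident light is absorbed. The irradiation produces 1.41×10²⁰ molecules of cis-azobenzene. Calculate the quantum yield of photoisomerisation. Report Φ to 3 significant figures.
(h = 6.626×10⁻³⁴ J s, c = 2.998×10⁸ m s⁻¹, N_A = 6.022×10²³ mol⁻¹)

Product: 1.41×10²⁰ / 6.022×10²³ = 2.341×10⁻⁴ mol.
Photon energy at 376 nm: hc/λ = (6.626×10⁻³⁴)(2.998×10⁸)/(376×10⁻⁹) = 5.283×10⁻¹⁹ J.
Photons incident: 1250 / 5.283×10⁻¹⁹ = 2.366×10²¹, i.e. 2.366×10²¹/6.022×10²³ = 0.003929 mol.
Photons absorbed: 0.370 × 0.003929 = 0.001454 mol.
Φ = 2.341×10⁻⁴ mol / 0.001454 mol photons = 0.161.

Φ = 0.161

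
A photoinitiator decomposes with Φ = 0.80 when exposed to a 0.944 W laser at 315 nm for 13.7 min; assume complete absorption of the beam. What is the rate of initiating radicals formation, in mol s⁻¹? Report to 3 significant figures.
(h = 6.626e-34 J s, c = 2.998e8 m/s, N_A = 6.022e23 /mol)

1.99e-6 mol s⁻¹

Photon energy at 315 nm: hc/λ = (6.626e-34)(2.998e8)/(315e-9) = 6.306e-19 J.
Energy delivered: (0.944 W)(822 s) = 776.0 J.
Photons incident: 776.0 / 6.306e-19 = 1.231e21, i.e. 1.231e21/6.022e23 = 0.002044 mol.
Product formed: 0.80 × 0.002044 = 0.001635 mol.
Rate: 0.001635 / 822 s = 1.99e-6 mol s⁻¹.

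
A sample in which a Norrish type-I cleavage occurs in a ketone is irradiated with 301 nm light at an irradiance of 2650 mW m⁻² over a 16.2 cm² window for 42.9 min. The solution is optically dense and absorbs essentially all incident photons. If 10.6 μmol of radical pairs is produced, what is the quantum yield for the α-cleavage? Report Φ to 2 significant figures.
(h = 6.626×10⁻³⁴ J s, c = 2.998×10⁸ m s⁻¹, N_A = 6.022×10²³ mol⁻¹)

Product: 10.6 μmol = 1.06×10⁻⁵ mol.
Photon energy at 301 nm: hc/λ = (6.626×10⁻³⁴)(2.998×10⁸)/(301×10⁻⁹) = 6.600×10⁻¹⁹ J.
Energy delivered: (2650 mW m⁻²)(16.2×10⁻⁴ m²)(2574 s) = 11.05 J.
Photons incident: 11.05 / 6.600×10⁻¹⁹ = 1.674×10¹⁹, i.e. 1.674×10¹⁹/6.022×10²³ = 2.780×10⁻⁵ mol.
Φ = 1.06×10⁻⁵ mol / 2.780×10⁻⁵ mol photons = 0.38.

Φ = 0.38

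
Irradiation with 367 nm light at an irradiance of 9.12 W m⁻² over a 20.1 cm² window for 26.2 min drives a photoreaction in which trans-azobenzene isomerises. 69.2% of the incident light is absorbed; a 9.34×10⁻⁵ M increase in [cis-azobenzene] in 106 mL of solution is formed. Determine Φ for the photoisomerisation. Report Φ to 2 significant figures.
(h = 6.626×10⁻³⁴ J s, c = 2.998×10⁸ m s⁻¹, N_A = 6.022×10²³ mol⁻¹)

Φ = 0.16

Product: (9.34×10⁻⁵ M)(0.106 L) = 9.900×10⁻⁶ mol.
Photon energy at 367 nm: hc/λ = (6.626×10⁻³⁴)(2.998×10⁸)/(367×10⁻⁹) = 5.413×10⁻¹⁹ J.
Energy delivered: (9.12 W m⁻²)(20.1×10⁻⁴ m²)(1572 s) = 28.82 J.
Photons incident: 28.82 / 5.413×10⁻¹⁹ = 5.324×10¹⁹, i.e. 5.324×10¹⁹/6.022×10²³ = 8.841×10⁻⁵ mol.
Photons absorbed: 0.692 × 8.841×10⁻⁵ = 6.118×10⁻⁵ mol.
Φ = 9.900×10⁻⁶ mol / 6.118×10⁻⁵ mol photons = 0.16.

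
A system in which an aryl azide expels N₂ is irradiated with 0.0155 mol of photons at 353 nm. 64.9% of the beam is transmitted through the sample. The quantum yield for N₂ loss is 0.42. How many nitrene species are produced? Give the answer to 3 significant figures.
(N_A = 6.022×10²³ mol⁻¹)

1.38×10²¹ species

Fraction absorbed: 1 − 64.9/100 = 0.3510.
Photons absorbed: 0.3510 × 0.0155 = 0.005441 mol.
Product: Φ × n_abs = 0.42 × 0.005441 = 0.002285 mol.
As a count: 0.002285 × 6.022×10²³ = 1.38×10²¹.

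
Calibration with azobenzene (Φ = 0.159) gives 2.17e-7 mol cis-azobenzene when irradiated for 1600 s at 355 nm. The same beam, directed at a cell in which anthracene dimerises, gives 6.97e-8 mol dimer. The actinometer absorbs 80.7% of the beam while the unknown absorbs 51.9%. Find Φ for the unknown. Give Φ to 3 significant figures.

Φ = 0.0794

Photons absorbed by the actinometer: 2.17e-7 / 0.159 = 1.365e-6 mol.
Incident flux: 1.365e-6 / 0.807 = 1.691e-6 einstein.
Absorbed by unknown: 0.519 × 1.691e-6 = 8.776e-7 mol.
Φ(unknown) = 6.97e-8 / 8.776e-7 = 0.0794.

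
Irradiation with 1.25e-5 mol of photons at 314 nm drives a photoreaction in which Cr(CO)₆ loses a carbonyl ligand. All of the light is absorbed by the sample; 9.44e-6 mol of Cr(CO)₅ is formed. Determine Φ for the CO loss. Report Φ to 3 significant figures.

Φ = 9.44e-6 mol / 1.25e-5 mol photons = 0.755.

Φ = 0.755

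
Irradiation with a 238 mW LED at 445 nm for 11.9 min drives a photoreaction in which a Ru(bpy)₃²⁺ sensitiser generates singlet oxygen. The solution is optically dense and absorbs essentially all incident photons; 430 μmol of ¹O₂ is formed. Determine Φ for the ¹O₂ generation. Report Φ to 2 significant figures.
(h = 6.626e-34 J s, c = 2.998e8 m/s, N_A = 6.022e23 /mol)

Product: 430 μmol = 4.30e-4 mol.
Photon energy at 445 nm: hc/λ = (6.626e-34)(2.998e8)/(445e-9) = 4.464e-19 J.
Energy delivered: (238 mW)(714 s) = 169.9 J.
Photons incident: 169.9 / 4.464e-19 = 3.806e20, i.e. 3.806e20/6.022e23 = 6.320e-4 mol.
Φ = 4.30e-4 mol / 6.320e-4 mol photons = 0.68.

Φ = 0.68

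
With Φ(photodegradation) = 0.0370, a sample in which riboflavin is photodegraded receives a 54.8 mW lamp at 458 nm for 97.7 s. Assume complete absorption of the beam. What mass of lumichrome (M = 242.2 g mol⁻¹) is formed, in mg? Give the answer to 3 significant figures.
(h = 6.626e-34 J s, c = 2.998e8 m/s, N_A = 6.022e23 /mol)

Photon energy at 458 nm: hc/λ = (6.626e-34)(2.998e8)/(458e-9) = 4.337e-19 J.
Energy delivered: (54.8 mW)(97.7 s) = 5.354 J.
Photons incident: 5.354 / 4.337e-19 = 1.234e19, i.e. 1.234e19/6.022e23 = 2.049e-5 mol.
Product: Φ × n_abs = 0.0370 × 2.049e-5 = 7.581e-7 mol.
Mass: 7.581e-7 × 242.2 = 1.836e-4 g = 0.184 mg.

0.184 mg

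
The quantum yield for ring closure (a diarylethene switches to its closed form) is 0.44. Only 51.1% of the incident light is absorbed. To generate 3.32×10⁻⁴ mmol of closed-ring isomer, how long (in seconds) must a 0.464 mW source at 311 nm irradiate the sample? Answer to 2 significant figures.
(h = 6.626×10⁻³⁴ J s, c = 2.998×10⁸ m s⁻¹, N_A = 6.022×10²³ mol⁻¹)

Product: 3.32×10⁻⁴ mmol = 3.32×10⁻⁷ mol.
Photons that must be absorbed: 3.32×10⁻⁷ / 0.44 = 7.545×10⁻⁷ mol.
Incident photons needed: 7.545×10⁻⁷ / 0.511 = 1.477×10⁻⁶ mol.
Photon energy: hc/λ = 6.387×10⁻¹⁹ J; per mole, 3.846×10⁵ J mol⁻¹.
Energy required: 1.477×10⁻⁶ × 3.846×10⁵ = 0.5681 J.
Time: 0.5681 J / 0.000464 W = 1200 s.

t ≈ 1200 s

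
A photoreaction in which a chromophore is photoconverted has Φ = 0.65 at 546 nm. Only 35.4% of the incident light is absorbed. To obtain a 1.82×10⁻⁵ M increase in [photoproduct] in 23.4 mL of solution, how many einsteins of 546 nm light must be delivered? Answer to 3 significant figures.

Product: (1.82×10⁻⁵ M)(0.0234 L) = 4.259×10⁻⁷ mol.
Photons that must be absorbed: 4.259×10⁻⁷ / 0.65 = 6.552×10⁻⁷ mol.
Incident photons needed: 6.552×10⁻⁷ / 0.354 = 1.851×10⁻⁶ mol.

1.85×10⁻⁶ einstein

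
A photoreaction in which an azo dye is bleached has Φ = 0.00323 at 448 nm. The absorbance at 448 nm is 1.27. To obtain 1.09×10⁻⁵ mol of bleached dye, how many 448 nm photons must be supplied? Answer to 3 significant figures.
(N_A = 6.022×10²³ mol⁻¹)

Photons that must be absorbed: 1.09×10⁻⁵ / 0.00323 = 0.003375 mol.
Fraction absorbed: 1 − 10^(−1.27) = 0.9463.
Incident photons needed: 0.003375 / 0.9463 = 0.003567 mol.
Photon count: 0.003567 × 6.022×10²³ = 2.15×10²¹.

2.15×10²¹ photons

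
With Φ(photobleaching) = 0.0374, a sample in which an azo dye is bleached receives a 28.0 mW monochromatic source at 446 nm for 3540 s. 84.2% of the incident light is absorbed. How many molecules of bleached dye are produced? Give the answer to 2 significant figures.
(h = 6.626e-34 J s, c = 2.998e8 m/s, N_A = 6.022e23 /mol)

7.0e18 molecules

Photon energy at 446 nm: hc/λ = (6.626e-34)(2.998e8)/(446e-9) = 4.454e-19 J.
Energy delivered: (28.0 mW)(3540 s) = 99.12 J.
Photons incident: 99.12 / 4.454e-19 = 2.225e20, i.e. 2.225e20/6.022e23 = 3.695e-4 mol.
Photons absorbed: 0.842 × 3.695e-4 = 3.111e-4 mol.
Product: Φ × n_abs = 0.0374 × 3.111e-4 = 1.164e-5 mol.
As a count: 1.164e-5 × 6.022e23 = 7.0e18.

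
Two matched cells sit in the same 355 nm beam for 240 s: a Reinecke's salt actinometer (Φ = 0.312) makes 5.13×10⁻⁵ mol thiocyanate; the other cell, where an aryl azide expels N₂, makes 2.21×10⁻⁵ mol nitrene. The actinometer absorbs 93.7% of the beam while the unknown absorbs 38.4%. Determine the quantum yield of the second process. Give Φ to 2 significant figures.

Photons absorbed by the actinometer: 5.13×10⁻⁵ / 0.312 = 1.644×10⁻⁴ mol.
Incident flux: 1.644×10⁻⁴ / 0.937 = 1.755×10⁻⁴ einstein.
Absorbed by unknown: 0.384 × 1.755×10⁻⁴ = 6.739×10⁻⁵ mol.
Φ(unknown) = 2.21×10⁻⁵ / 6.739×10⁻⁵ = 0.33.

Φ = 0.33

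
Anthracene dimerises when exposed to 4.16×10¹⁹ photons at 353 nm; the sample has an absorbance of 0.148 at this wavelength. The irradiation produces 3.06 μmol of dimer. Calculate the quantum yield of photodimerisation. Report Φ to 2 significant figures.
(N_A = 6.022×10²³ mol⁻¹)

Product: 3.06 μmol = 3.06×10⁻⁶ mol.
Moles of photons: 4.16×10¹⁹ / 6.022×10²³ = 6.908×10⁻⁵ mol.
Fraction absorbed: 1 − 10^(−0.148) = 0.2888.
Photons absorbed: 0.2888 × 6.908×10⁻⁵ = 1.995×10⁻⁵ mol.
Φ = 3.06×10⁻⁶ mol / 1.995×10⁻⁵ mol photons = 0.15.

Φ = 0.15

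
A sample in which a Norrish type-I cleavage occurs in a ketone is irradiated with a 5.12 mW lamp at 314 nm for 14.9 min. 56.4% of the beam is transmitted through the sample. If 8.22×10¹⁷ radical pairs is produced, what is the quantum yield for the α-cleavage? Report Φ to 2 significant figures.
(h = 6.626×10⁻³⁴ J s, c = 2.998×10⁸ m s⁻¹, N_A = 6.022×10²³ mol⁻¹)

Product: 8.22×10¹⁷ / 6.022×10²³ = 1.365×10⁻⁶ mol.
Photon energy at 314 nm: hc/λ = (6.626×10⁻³⁴)(2.998×10⁸)/(314×10⁻⁹) = 6.326×10⁻¹⁹ J.
Energy delivered: (5.12 mW)(894 s) = 4.577 J.
Photons incident: 4.577 / 6.326×10⁻¹⁹ = 7.235×10¹⁸, i.e. 7.235×10¹⁸/6.022×10²³ = 1.201×10⁻⁵ mol.
Fraction absorbed: 1 − 56.4/100 = 0.4360.
Photons absorbed: 0.4360 × 1.201×10⁻⁵ = 5.236×10⁻⁶ mol.
Φ = 1.365×10⁻⁶ mol / 5.236×10⁻⁶ mol photons = 0.26.

Φ = 0.26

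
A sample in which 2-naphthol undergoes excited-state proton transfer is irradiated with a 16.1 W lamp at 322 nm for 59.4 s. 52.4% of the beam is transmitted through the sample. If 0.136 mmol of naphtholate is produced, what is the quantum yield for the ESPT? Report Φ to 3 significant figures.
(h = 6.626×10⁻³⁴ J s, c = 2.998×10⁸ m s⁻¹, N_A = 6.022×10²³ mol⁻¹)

Φ = 0.111

Product: 0.136 mmol = 1.36×10⁻⁴ mol.
Photon energy at 322 nm: hc/λ = (6.626×10⁻³⁴)(2.998×10⁸)/(322×10⁻⁹) = 6.169×10⁻¹⁹ J.
Energy delivered: (16.1 W)(59.4 s) = 956.3 J.
Photons incident: 956.3 / 6.169×10⁻¹⁹ = 1.550×10²¹, i.e. 1.550×10²¹/6.022×10²³ = 0.002574 mol.
Fraction absorbed: 1 − 52.4/100 = 0.4760.
Photons absorbed: 0.4760 × 0.002574 = 0.001225 mol.
Φ = 1.36×10⁻⁴ mol / 0.001225 mol photons = 0.111.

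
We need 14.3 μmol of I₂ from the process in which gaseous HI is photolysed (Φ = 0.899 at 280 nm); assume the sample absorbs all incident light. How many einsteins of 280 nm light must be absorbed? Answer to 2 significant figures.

Product: 14.3 μmol = 1.43×10⁻⁵ mol.
Photons that must be absorbed: 1.43×10⁻⁵ / 0.899 = 1.591×10⁻⁵ mol.

1.6×10⁻⁵ einstein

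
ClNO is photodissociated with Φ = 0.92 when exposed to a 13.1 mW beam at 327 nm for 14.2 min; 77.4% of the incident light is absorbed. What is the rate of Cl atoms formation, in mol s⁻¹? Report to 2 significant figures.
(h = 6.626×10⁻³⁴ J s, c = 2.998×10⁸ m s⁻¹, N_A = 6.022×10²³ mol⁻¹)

Photon energy at 327 nm: hc/λ = (6.626×10⁻³⁴)(2.998×10⁸)/(327×10⁻⁹) = 6.075×10⁻¹⁹ J.
Energy delivered: (13.1 mW)(852 s) = 11.16 J.
Photons incident: 11.16 / 6.075×10⁻¹⁹ = 1.837×10¹⁹, i.e. 1.837×10¹⁹/6.022×10²³ = 3.050×10⁻⁵ mol.
Photons absorbed: 0.774 × 3.050×10⁻⁵ = 2.361×10⁻⁵ mol.
Product formed: 0.92 × 2.361×10⁻⁵ = 2.172×10⁻⁵ mol.
Rate: 2.172×10⁻⁵ / 852 s = 2.5×10⁻⁸ mol s⁻¹.

2.5×10⁻⁸ mol s⁻¹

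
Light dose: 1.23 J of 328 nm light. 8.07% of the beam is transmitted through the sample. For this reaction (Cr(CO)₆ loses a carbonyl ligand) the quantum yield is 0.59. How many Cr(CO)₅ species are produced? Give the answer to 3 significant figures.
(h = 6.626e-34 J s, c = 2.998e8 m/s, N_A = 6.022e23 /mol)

1.10e18 species

Photon energy at 328 nm: hc/λ = (6.626e-34)(2.998e8)/(328e-9) = 6.056e-19 J.
Photons incident: 1.23 / 6.056e-19 = 2.031e18, i.e. 2.031e18/6.022e23 = 3.373e-6 mol.
Fraction absorbed: 1 − 8.07/100 = 0.9193.
Photons absorbed: 0.9193 × 3.373e-6 = 3.101e-6 mol.
Product: Φ × n_abs = 0.59 × 3.101e-6 = 1.830e-6 mol.
As a count: 1.830e-6 × 6.022e23 = 1.10e18.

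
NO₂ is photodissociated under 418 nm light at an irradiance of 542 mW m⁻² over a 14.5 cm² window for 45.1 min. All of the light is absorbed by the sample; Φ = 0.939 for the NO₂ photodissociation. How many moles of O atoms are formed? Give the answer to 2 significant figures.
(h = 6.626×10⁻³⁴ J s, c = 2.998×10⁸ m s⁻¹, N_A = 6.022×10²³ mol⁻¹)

Photon energy at 418 nm: hc/λ = (6.626×10⁻³⁴)(2.998×10⁸)/(418×10⁻⁹) = 4.752×10⁻¹⁹ J.
Energy delivered: (542 mW m⁻²)(14.5×10⁻⁴ m²)(2706 s) = 2.127 J.
Photons incident: 2.127 / 4.752×10⁻¹⁹ = 4.476×10¹⁸, i.e. 4.476×10¹⁸/6.022×10²³ = 7.433×10⁻⁶ mol.
Product: Φ × n_abs = 0.939 × 7.433×10⁻⁶ = 6.980×10⁻⁶ mol.

7.0×10⁻⁶ mol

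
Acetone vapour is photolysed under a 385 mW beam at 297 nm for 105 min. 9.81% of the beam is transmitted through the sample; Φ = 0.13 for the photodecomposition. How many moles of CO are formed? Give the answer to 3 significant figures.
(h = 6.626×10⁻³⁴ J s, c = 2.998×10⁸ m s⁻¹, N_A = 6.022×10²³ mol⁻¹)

Photon energy at 297 nm: hc/λ = (6.626×10⁻³⁴)(2.998×10⁸)/(297×10⁻⁹) = 6.688×10⁻¹⁹ J.
Energy delivered: (385 mW)(6300 s) = 2426 J.
Photons incident: 2426 / 6.688×10⁻¹⁹ = 3.627×10²¹, i.e. 3.627×10²¹/6.022×10²³ = 0.006023 mol.
Fraction absorbed: 1 − 9.81/100 = 0.9019.
Photons absorbed: 0.9019 × 0.006023 = 0.005432 mol.
Product: Φ × n_abs = 0.13 × 0.005432 = 7.062×10⁻⁴ mol.

7.06×10⁻⁴ mol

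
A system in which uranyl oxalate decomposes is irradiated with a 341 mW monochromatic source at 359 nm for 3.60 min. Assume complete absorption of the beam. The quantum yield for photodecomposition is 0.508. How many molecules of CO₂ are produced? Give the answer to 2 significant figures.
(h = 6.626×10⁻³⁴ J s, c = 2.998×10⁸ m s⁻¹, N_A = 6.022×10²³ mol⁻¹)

6.8×10¹⁹ molecules

Photon energy at 359 nm: hc/λ = (6.626×10⁻³⁴)(2.998×10⁸)/(359×10⁻⁹) = 5.533×10⁻¹⁹ J.
Energy delivered: (341 mW)(216 s) = 73.66 J.
Photons incident: 73.66 / 5.533×10⁻¹⁹ = 1.331×10²⁰, i.e. 1.331×10²⁰/6.022×10²³ = 2.210×10⁻⁴ mol.
Product: Φ × n_abs = 0.508 × 2.210×10⁻⁴ = 1.123×10⁻⁴ mol.
As a count: 1.123×10⁻⁴ × 6.022×10²³ = 6.8×10¹⁹.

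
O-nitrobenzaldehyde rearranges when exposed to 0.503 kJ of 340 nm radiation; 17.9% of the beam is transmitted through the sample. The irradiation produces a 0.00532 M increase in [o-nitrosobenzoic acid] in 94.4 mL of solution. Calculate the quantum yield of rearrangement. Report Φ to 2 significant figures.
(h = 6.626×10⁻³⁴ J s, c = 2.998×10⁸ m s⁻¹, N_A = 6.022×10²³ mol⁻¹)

Product: (0.00532 M)(0.0944 L) = 5.022×10⁻⁴ mol.
Photon energy at 340 nm: hc/λ = (6.626×10⁻³⁴)(2.998×10⁸)/(340×10⁻⁹) = 5.843×10⁻¹⁹ J.
Incident energy: 0.503 kJ = 503 J.
Photons incident: 503 / 5.843×10⁻¹⁹ = 8.609×10²⁰, i.e. 8.609×10²⁰/6.022×10²³ = 0.001430 mol.
Fraction absorbed: 1 − 17.9/100 = 0.8210.
Photons absorbed: 0.8210 × 0.001430 = 0.001174 mol.
Φ = 5.022×10⁻⁴ mol / 0.001174 mol photons = 0.43.

Φ = 0.43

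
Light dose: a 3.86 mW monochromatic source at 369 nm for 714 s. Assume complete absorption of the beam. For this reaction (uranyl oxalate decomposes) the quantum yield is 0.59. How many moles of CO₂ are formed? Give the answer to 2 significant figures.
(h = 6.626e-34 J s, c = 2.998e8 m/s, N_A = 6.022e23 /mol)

5.0e-6 mol

Photon energy at 369 nm: hc/λ = (6.626e-34)(2.998e8)/(369e-9) = 5.383e-19 J.
Energy delivered: (3.86 mW)(714 s) = 2.756 J.
Photons incident: 2.756 / 5.383e-19 = 5.120e18, i.e. 5.120e18/6.022e23 = 8.502e-6 mol.
Product: Φ × n_abs = 0.59 × 8.502e-6 = 5.016e-6 mol.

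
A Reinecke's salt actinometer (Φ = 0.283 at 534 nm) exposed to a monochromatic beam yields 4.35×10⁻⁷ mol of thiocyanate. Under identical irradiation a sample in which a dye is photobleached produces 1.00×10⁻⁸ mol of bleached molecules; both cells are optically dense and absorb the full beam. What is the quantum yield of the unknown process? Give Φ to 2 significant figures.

Photons absorbed by the actinometer: 4.35×10⁻⁷ / 0.283 = 1.537×10⁻⁶ mol.
Φ(unknown) = 1.00×10⁻⁸ / 1.537×10⁻⁶ = 0.0065.

Φ = 0.0065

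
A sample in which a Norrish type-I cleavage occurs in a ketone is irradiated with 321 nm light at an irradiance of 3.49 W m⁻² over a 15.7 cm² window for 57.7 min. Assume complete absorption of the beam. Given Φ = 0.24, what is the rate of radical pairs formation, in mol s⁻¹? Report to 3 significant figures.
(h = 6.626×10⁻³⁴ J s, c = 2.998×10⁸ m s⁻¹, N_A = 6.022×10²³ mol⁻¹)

3.53×10⁻⁹ mol s⁻¹

Photon energy at 321 nm: hc/λ = (6.626×10⁻³⁴)(2.998×10⁸)/(321×10⁻⁹) = 6.188×10⁻¹⁹ J.
Energy delivered: (3.49 W m⁻²)(15.7×10⁻⁴ m²)(3462 s) = 18.97 J.
Photons incident: 18.97 / 6.188×10⁻¹⁹ = 3.066×10¹⁹, i.e. 3.066×10¹⁹/6.022×10²³ = 5.091×10⁻⁵ mol.
Product formed: 0.24 × 5.091×10⁻⁵ = 1.222×10⁻⁵ mol.
Rate: 1.222×10⁻⁵ / 3462 s = 3.53×10⁻⁹ mol s⁻¹.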